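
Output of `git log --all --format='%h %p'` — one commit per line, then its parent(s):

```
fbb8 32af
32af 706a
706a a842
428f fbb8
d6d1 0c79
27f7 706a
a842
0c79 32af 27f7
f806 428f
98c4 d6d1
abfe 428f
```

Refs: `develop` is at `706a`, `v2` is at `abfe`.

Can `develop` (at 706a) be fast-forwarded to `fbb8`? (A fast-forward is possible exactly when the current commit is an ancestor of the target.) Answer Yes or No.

A fast-forward from 706a to fbb8 is possible iff 706a is an ancestor of fbb8.
Ancestors of fbb8: {32af, 706a, a842, fbb8}.
706a is among them, so fast-forward is possible.

Yes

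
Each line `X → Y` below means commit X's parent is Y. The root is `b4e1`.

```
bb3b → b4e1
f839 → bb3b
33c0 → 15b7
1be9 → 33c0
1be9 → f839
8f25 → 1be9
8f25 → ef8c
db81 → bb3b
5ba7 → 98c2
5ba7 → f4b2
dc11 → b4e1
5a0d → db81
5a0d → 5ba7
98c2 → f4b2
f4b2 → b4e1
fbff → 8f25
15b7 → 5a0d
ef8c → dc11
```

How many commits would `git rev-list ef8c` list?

Walking parent pointers from ef8c: reachable set = {b4e1, dc11, ef8c}.
That is 3 commits.

3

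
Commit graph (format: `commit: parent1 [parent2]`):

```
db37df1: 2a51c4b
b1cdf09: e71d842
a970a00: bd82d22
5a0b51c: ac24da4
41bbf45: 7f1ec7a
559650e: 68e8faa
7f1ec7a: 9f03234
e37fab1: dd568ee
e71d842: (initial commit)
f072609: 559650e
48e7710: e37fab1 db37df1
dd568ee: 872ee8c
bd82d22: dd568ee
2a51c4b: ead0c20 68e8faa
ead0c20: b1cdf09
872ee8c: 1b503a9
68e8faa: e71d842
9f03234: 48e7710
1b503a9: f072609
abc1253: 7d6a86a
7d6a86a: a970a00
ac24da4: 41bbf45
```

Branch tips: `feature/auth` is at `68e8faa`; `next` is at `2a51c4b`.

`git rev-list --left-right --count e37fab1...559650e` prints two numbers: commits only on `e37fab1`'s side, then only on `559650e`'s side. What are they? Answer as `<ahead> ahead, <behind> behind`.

5 ahead, 0 behind

Reachable from e37fab1: {1b503a9, 559650e, 68e8faa, 872ee8c, dd568ee, e37fab1, e71d842, f072609}.
Reachable from 559650e: {559650e, 68e8faa, e71d842}.
Only in e37fab1's history (ahead): {1b503a9, 872ee8c, dd568ee, e37fab1, f072609} — 5.
Only in 559650e's history (behind): {} — 0.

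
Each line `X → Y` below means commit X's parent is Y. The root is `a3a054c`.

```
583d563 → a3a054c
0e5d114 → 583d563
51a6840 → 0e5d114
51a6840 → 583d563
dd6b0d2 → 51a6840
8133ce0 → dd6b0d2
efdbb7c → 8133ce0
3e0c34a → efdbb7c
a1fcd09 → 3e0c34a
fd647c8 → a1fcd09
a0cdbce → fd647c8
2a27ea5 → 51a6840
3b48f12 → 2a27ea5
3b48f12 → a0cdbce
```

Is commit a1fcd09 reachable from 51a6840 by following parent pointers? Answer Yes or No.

Ancestors of 51a6840: {0e5d114, 51a6840, 583d563, a3a054c}.
a1fcd09 is not in that set, so it is not an ancestor of 51a6840.

No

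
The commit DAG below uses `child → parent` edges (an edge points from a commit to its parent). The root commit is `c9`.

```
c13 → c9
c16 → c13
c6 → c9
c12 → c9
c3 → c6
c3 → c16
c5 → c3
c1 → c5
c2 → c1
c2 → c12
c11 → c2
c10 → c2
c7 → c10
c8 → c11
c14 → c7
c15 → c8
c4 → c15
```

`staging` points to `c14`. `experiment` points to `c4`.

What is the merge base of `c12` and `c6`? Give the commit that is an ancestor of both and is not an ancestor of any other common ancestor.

c9

Ancestors of c12: {c12, c9}.
Ancestors of c6: {c6, c9}.
Common ancestors: {c9}.
The only common ancestor is c9, so it is the merge base.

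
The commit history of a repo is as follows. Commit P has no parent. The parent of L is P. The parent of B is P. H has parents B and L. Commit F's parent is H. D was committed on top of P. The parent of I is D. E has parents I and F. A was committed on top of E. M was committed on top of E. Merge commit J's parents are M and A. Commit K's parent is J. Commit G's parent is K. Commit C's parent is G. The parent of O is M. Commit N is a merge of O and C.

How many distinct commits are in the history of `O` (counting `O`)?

10

Walking parent pointers from O: reachable set = {B, D, E, F, H, I, L, M, O, P}.
That is 10 commits.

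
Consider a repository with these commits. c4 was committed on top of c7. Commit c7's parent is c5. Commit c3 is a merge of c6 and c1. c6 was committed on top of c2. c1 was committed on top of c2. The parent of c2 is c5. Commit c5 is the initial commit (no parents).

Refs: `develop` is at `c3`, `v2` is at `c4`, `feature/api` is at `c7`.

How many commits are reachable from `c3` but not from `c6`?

2

Reachable from c3: {c1, c2, c3, c5, c6}.
Reachable from c6: {c2, c5, c6}.
In c3's history but not c6's: {c1, c3} — 2 commits.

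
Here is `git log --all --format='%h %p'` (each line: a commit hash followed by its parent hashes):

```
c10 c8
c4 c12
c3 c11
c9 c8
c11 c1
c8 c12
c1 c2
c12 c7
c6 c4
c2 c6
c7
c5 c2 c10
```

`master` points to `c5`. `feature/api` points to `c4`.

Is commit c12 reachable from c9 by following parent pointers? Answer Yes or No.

Ancestors of c9 (commits reachable by following parents): {c12, c7, c8, c9}.
c12 is in that set, so it is an ancestor of c9.

Yes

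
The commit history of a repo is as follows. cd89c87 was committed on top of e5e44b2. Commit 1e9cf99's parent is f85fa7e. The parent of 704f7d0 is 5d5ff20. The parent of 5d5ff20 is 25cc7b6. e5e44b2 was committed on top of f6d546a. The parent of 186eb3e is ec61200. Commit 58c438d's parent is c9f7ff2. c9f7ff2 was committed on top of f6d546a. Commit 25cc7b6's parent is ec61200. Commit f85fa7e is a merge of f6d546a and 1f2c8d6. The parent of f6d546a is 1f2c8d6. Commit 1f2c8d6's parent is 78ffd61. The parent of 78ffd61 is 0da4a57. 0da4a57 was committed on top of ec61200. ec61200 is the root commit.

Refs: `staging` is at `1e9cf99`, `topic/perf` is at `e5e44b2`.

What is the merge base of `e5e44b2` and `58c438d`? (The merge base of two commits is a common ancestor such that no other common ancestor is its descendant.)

f6d546a

Ancestors of e5e44b2: {0da4a57, 1f2c8d6, 78ffd61, e5e44b2, ec61200, f6d546a}.
Ancestors of 58c438d: {0da4a57, 1f2c8d6, 58c438d, 78ffd61, c9f7ff2, ec61200, f6d546a}.
Common ancestors: {0da4a57, 1f2c8d6, 78ffd61, ec61200, f6d546a}.
Among these, f6d546a is not an ancestor of any other common ancestor — it is the merge base.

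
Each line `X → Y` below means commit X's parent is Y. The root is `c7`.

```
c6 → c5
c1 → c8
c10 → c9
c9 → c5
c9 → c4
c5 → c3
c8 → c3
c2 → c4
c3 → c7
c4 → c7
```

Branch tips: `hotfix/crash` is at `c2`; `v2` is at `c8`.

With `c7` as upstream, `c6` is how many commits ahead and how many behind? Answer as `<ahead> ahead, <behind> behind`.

3 ahead, 0 behind

Reachable from c6: {c3, c5, c6, c7}.
Reachable from c7: {c7}.
Only in c6's history (ahead): {c3, c5, c6} — 3.
Only in c7's history (behind): {} — 0.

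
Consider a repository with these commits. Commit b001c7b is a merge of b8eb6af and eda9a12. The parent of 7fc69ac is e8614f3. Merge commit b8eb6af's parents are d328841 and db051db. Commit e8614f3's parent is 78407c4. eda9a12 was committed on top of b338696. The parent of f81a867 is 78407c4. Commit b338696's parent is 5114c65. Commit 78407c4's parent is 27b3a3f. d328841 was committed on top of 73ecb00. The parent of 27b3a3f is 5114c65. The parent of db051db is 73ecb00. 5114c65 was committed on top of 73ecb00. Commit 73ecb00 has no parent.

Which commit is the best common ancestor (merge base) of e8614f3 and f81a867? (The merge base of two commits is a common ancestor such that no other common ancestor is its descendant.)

Ancestors of e8614f3: {27b3a3f, 5114c65, 73ecb00, 78407c4, e8614f3}.
Ancestors of f81a867: {27b3a3f, 5114c65, 73ecb00, 78407c4, f81a867}.
Common ancestors: {27b3a3f, 5114c65, 73ecb00, 78407c4}.
Among these, 78407c4 is not an ancestor of any other common ancestor — it is the merge base.

78407c4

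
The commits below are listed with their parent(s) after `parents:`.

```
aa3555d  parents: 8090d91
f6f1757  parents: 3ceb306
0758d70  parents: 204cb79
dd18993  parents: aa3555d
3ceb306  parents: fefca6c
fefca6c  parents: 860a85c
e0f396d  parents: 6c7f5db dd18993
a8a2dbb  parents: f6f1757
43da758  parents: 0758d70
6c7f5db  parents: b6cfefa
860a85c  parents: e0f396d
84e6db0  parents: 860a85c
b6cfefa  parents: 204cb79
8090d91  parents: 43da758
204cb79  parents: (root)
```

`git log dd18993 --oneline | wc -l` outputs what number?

Walking parent pointers from dd18993: reachable set = {0758d70, 204cb79, 43da758, 8090d91, aa3555d, dd18993}.
That is 6 commits.

6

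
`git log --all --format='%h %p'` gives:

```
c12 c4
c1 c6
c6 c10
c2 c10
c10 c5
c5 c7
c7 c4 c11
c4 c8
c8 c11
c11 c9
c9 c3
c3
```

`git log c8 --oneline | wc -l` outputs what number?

4

Walking parent pointers from c8: reachable set = {c11, c3, c8, c9}.
That is 4 commits.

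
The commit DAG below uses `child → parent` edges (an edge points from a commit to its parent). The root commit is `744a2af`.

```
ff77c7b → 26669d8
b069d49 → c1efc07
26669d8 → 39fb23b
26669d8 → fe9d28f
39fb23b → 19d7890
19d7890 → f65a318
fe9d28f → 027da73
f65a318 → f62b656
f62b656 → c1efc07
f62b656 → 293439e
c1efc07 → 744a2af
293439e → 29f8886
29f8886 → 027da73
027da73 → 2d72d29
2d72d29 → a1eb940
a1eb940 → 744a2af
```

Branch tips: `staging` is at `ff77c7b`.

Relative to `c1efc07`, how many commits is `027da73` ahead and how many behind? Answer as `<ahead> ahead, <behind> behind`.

3 ahead, 1 behind

Reachable from 027da73: {027da73, 2d72d29, 744a2af, a1eb940}.
Reachable from c1efc07: {744a2af, c1efc07}.
Only in 027da73's history (ahead): {027da73, 2d72d29, a1eb940} — 3.
Only in c1efc07's history (behind): {c1efc07} — 1.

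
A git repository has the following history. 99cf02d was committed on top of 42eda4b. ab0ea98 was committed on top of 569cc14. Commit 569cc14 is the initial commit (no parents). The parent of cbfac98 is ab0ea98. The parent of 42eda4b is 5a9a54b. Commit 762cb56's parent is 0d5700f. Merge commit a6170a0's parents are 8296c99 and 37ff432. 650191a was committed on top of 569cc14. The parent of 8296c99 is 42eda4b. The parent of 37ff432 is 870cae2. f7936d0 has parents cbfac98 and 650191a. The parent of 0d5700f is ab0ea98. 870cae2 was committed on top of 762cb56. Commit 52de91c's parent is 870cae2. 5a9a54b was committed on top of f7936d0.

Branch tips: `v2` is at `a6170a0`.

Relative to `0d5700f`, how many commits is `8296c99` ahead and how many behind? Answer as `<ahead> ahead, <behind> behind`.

6 ahead, 1 behind

Reachable from 8296c99: {42eda4b, 569cc14, 5a9a54b, 650191a, 8296c99, ab0ea98, cbfac98, f7936d0}.
Reachable from 0d5700f: {0d5700f, 569cc14, ab0ea98}.
Only in 8296c99's history (ahead): {42eda4b, 5a9a54b, 650191a, 8296c99, cbfac98, f7936d0} — 6.
Only in 0d5700f's history (behind): {0d5700f} — 1.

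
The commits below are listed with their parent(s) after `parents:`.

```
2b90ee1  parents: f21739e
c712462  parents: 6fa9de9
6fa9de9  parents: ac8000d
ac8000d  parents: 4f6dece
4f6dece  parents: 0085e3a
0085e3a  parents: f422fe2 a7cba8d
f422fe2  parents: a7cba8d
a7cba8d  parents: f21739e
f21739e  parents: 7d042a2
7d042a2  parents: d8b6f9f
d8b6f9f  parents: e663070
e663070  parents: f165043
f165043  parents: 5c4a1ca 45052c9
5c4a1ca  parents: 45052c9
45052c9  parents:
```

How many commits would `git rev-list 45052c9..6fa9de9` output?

12

Reachable from 6fa9de9: {0085e3a, 45052c9, 4f6dece, 5c4a1ca, 6fa9de9, 7d042a2, a7cba8d, ac8000d, d8b6f9f, e663070, f165043, f21739e, f422fe2}.
Reachable from 45052c9: {45052c9}.
In 6fa9de9's history but not 45052c9's: {0085e3a, 4f6dece, 5c4a1ca, 6fa9de9, 7d042a2, a7cba8d, ac8000d, d8b6f9f, e663070, f165043, f21739e, f422fe2} — 12 commits.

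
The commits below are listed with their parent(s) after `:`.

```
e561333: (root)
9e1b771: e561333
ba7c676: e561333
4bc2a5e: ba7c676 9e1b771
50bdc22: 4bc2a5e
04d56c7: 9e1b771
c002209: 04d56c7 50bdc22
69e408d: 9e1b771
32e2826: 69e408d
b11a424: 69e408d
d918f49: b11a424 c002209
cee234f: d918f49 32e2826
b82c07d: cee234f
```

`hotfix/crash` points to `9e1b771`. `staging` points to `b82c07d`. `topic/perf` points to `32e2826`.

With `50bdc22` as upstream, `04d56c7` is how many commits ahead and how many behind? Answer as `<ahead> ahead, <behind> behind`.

Reachable from 04d56c7: {04d56c7, 9e1b771, e561333}.
Reachable from 50bdc22: {4bc2a5e, 50bdc22, 9e1b771, ba7c676, e561333}.
Only in 04d56c7's history (ahead): {04d56c7} — 1.
Only in 50bdc22's history (behind): {4bc2a5e, 50bdc22, ba7c676} — 3.

1 ahead, 3 behind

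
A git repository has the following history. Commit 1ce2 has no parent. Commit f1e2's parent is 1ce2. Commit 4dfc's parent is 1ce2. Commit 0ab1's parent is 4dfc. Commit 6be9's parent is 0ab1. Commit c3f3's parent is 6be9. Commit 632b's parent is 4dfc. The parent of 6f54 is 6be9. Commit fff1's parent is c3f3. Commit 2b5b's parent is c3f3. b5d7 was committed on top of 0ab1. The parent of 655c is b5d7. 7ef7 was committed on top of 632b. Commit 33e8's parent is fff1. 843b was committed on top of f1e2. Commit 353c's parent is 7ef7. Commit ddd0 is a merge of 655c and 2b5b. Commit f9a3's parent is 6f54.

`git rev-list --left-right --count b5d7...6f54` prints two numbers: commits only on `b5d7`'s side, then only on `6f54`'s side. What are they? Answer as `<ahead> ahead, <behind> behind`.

Reachable from b5d7: {0ab1, 1ce2, 4dfc, b5d7}.
Reachable from 6f54: {0ab1, 1ce2, 4dfc, 6be9, 6f54}.
Only in b5d7's history (ahead): {b5d7} — 1.
Only in 6f54's history (behind): {6be9, 6f54} — 2.

1 ahead, 2 behind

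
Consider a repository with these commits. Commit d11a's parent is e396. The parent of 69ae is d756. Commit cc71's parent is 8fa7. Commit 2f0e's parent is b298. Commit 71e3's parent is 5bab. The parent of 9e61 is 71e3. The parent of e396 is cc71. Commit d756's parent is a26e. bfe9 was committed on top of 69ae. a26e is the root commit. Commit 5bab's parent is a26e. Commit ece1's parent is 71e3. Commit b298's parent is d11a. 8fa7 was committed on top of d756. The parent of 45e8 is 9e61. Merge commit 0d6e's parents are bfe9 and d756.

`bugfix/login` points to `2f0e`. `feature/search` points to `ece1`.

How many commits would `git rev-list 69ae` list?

Walking parent pointers from 69ae: reachable set = {69ae, a26e, d756}.
That is 3 commits.

3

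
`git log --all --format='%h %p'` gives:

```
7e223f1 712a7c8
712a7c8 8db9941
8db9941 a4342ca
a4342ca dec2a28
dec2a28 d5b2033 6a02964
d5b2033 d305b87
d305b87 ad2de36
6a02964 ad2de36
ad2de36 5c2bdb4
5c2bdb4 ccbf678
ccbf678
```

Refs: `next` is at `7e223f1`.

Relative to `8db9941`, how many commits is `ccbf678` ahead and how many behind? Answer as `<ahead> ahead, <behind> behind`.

Reachable from ccbf678: {ccbf678}.
Reachable from 8db9941: {5c2bdb4, 6a02964, 8db9941, a4342ca, ad2de36, ccbf678, d305b87, d5b2033, dec2a28}.
Only in ccbf678's history (ahead): {} — 0.
Only in 8db9941's history (behind): {5c2bdb4, 6a02964, 8db9941, a4342ca, ad2de36, d305b87, d5b2033, dec2a28} — 8.

0 ahead, 8 behind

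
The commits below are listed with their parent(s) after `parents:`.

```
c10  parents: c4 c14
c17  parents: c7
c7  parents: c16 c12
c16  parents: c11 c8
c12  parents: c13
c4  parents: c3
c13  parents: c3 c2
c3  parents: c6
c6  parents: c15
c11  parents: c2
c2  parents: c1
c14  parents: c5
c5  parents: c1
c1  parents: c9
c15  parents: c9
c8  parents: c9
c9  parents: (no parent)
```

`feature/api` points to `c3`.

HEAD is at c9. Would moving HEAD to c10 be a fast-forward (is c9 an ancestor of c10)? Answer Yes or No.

A fast-forward from c9 to c10 is possible iff c9 is an ancestor of c10.
Ancestors of c10: {c1, c10, c14, c15, c3, c4, c5, c6, c9}.
c9 is among them, so fast-forward is possible.

Yes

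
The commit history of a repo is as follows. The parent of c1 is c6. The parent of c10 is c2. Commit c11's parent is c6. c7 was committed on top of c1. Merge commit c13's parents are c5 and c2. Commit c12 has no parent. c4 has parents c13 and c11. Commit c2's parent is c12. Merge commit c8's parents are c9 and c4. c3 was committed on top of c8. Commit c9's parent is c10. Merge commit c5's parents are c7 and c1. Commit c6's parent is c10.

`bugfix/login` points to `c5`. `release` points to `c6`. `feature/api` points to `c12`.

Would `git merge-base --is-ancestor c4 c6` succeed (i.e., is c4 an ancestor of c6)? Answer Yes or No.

No

Ancestors of c6: {c10, c12, c2, c6}.
c4 is not in that set, so it is not an ancestor of c6.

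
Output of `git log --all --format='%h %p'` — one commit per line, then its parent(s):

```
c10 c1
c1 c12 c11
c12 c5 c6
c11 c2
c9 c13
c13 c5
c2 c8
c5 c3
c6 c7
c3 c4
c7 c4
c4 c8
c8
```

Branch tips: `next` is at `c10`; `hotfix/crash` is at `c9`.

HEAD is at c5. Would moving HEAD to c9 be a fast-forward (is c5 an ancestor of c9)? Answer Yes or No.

A fast-forward from c5 to c9 is possible iff c5 is an ancestor of c9.
Ancestors of c9: {c13, c3, c4, c5, c8, c9}.
c5 is among them, so fast-forward is possible.

Yes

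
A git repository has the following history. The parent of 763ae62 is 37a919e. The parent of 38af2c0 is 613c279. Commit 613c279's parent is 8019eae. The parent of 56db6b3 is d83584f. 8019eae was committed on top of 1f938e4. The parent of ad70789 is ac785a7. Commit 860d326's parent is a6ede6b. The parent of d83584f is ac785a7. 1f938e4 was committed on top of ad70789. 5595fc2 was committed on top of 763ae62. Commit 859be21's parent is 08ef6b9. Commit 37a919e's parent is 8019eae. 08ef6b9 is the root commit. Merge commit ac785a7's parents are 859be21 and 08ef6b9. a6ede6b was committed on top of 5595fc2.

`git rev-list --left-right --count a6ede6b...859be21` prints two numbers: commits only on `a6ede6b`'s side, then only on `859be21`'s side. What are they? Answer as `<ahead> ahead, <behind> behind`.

8 ahead, 0 behind

Reachable from a6ede6b: {08ef6b9, 1f938e4, 37a919e, 5595fc2, 763ae62, 8019eae, 859be21, a6ede6b, ac785a7, ad70789}.
Reachable from 859be21: {08ef6b9, 859be21}.
Only in a6ede6b's history (ahead): {1f938e4, 37a919e, 5595fc2, 763ae62, 8019eae, a6ede6b, ac785a7, ad70789} — 8.
Only in 859be21's history (behind): {} — 0.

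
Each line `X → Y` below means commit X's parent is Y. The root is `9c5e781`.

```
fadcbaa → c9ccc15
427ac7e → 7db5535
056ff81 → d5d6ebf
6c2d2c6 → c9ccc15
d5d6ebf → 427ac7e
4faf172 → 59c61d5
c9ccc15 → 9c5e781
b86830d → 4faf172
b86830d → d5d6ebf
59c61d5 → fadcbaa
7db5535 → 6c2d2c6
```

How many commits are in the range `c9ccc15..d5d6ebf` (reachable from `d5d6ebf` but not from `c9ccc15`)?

4

Reachable from d5d6ebf: {427ac7e, 6c2d2c6, 7db5535, 9c5e781, c9ccc15, d5d6ebf}.
Reachable from c9ccc15: {9c5e781, c9ccc15}.
In d5d6ebf's history but not c9ccc15's: {427ac7e, 6c2d2c6, 7db5535, d5d6ebf} — 4 commits.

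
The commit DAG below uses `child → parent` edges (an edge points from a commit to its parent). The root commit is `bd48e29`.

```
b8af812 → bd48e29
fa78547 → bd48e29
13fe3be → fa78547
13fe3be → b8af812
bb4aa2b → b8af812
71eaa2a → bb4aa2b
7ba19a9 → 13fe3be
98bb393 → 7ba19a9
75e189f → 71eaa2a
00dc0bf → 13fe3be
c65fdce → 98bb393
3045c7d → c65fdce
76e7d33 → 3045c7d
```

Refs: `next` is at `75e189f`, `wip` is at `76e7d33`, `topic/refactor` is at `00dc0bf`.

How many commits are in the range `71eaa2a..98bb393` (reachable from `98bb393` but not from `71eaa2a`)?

Reachable from 98bb393: {13fe3be, 7ba19a9, 98bb393, b8af812, bd48e29, fa78547}.
Reachable from 71eaa2a: {71eaa2a, b8af812, bb4aa2b, bd48e29}.
In 98bb393's history but not 71eaa2a's: {13fe3be, 7ba19a9, 98bb393, fa78547} — 4 commits.

4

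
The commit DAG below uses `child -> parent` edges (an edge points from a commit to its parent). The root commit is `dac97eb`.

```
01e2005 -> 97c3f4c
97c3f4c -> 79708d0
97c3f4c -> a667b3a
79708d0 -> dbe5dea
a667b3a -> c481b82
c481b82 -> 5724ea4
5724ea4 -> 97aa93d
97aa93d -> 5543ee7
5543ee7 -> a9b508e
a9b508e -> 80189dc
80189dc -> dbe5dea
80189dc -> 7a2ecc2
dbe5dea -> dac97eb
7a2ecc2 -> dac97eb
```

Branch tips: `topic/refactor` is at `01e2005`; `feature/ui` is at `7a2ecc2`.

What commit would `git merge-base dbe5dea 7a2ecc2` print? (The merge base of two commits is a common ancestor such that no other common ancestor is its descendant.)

dac97eb

Ancestors of dbe5dea: {dac97eb, dbe5dea}.
Ancestors of 7a2ecc2: {7a2ecc2, dac97eb}.
Common ancestors: {dac97eb}.
The only common ancestor is dac97eb, so it is the merge base.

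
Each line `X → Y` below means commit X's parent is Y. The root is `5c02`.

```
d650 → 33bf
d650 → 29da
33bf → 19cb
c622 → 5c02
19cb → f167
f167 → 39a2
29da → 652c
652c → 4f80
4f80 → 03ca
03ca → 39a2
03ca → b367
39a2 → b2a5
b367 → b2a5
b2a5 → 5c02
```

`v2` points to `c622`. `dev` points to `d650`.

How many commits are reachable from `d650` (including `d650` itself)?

12

Walking parent pointers from d650: reachable set = {03ca, 19cb, 29da, 33bf, 39a2, 4f80, 5c02, 652c, b2a5, b367, d650, f167}.
That is 12 commits.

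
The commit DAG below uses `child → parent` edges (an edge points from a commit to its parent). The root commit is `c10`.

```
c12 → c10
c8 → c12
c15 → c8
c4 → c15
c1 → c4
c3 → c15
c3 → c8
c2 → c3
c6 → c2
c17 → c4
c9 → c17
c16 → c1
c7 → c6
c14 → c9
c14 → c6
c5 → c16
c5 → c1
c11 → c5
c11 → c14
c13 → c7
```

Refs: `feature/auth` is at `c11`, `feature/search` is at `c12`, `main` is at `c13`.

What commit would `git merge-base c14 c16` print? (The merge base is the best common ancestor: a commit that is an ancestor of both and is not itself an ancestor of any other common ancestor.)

Ancestors of c14: {c10, c12, c14, c15, c17, c2, c3, c4, c6, c8, c9}.
Ancestors of c16: {c1, c10, c12, c15, c16, c4, c8}.
Common ancestors: {c10, c12, c15, c4, c8}.
Among these, c4 is not an ancestor of any other common ancestor — it is the merge base.

c4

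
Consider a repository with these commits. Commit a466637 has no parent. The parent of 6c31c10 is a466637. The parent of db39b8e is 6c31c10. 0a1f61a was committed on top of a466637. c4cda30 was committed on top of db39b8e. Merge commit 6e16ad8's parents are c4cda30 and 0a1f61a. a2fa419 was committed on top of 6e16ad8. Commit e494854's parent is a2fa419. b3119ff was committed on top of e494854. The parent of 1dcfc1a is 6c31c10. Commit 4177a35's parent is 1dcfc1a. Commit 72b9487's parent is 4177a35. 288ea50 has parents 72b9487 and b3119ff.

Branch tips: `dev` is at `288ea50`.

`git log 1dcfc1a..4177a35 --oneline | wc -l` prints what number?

1

Reachable from 4177a35: {1dcfc1a, 4177a35, 6c31c10, a466637}.
Reachable from 1dcfc1a: {1dcfc1a, 6c31c10, a466637}.
In 4177a35's history but not 1dcfc1a's: {4177a35} — 1 commit.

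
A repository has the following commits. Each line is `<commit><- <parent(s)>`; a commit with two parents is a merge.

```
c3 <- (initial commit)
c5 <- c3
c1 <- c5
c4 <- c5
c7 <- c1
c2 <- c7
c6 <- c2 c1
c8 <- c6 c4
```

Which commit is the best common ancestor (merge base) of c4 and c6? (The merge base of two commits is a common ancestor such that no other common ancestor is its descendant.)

c5

Ancestors of c4: {c3, c4, c5}.
Ancestors of c6: {c1, c2, c3, c5, c6, c7}.
Common ancestors: {c3, c5}.
Among these, c5 is not an ancestor of any other common ancestor — it is the merge base.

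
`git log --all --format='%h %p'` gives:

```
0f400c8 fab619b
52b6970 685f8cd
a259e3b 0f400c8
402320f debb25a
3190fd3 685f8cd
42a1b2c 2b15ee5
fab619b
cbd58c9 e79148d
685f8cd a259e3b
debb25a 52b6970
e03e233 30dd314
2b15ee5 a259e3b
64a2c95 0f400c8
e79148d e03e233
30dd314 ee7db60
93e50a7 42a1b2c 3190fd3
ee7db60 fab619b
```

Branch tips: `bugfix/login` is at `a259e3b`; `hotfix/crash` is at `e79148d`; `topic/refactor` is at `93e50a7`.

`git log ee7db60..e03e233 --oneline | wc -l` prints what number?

2

Reachable from e03e233: {30dd314, e03e233, ee7db60, fab619b}.
Reachable from ee7db60: {ee7db60, fab619b}.
In e03e233's history but not ee7db60's: {30dd314, e03e233} — 2 commits.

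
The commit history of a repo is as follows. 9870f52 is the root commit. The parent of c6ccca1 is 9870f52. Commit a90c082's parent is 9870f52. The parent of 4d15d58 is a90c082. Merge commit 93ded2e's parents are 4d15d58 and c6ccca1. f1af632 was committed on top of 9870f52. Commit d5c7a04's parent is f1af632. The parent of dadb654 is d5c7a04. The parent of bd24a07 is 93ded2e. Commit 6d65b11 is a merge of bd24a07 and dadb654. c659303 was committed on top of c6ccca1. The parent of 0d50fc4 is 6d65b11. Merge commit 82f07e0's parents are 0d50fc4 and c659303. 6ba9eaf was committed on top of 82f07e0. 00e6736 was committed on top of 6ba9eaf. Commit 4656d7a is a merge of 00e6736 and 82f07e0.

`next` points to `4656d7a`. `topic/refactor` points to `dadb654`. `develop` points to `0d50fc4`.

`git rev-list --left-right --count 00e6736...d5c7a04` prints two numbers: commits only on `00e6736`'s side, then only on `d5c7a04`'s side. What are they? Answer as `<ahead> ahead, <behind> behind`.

Reachable from 00e6736: {00e6736, 0d50fc4, 4d15d58, 6ba9eaf, 6d65b11, 82f07e0, 93ded2e, 9870f52, a90c082, bd24a07, c659303, c6ccca1, d5c7a04, dadb654, f1af632}.
Reachable from d5c7a04: {9870f52, d5c7a04, f1af632}.
Only in 00e6736's history (ahead): {00e6736, 0d50fc4, 4d15d58, 6ba9eaf, 6d65b11, 82f07e0, 93ded2e, a90c082, bd24a07, c659303, c6ccca1, dadb654} — 12.
Only in d5c7a04's history (behind): {} — 0.

12 ahead, 0 behind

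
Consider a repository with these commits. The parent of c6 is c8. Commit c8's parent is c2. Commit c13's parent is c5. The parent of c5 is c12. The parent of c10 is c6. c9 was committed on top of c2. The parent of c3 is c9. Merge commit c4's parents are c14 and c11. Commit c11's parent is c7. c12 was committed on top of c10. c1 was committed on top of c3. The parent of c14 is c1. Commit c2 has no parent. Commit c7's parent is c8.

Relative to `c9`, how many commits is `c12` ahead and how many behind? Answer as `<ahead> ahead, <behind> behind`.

4 ahead, 1 behind

Reachable from c12: {c10, c12, c2, c6, c8}.
Reachable from c9: {c2, c9}.
Only in c12's history (ahead): {c10, c12, c6, c8} — 4.
Only in c9's history (behind): {c9} — 1.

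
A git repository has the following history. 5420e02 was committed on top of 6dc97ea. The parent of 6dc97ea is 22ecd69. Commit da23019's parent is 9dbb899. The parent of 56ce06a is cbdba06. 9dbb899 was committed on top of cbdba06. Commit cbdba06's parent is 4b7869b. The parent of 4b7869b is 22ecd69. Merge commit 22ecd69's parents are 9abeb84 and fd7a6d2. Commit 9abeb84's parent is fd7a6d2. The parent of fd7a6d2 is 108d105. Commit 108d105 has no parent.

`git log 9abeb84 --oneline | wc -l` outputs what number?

Walking parent pointers from 9abeb84: reachable set = {108d105, 9abeb84, fd7a6d2}.
That is 3 commits.

3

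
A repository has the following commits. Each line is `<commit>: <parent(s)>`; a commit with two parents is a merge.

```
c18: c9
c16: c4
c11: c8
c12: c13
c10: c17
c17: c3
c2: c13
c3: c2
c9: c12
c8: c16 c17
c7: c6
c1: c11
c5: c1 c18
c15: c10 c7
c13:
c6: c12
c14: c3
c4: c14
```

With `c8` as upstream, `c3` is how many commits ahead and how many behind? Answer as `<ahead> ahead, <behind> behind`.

0 ahead, 5 behind

Reachable from c3: {c13, c2, c3}.
Reachable from c8: {c13, c14, c16, c17, c2, c3, c4, c8}.
Only in c3's history (ahead): {} — 0.
Only in c8's history (behind): {c14, c16, c17, c4, c8} — 5.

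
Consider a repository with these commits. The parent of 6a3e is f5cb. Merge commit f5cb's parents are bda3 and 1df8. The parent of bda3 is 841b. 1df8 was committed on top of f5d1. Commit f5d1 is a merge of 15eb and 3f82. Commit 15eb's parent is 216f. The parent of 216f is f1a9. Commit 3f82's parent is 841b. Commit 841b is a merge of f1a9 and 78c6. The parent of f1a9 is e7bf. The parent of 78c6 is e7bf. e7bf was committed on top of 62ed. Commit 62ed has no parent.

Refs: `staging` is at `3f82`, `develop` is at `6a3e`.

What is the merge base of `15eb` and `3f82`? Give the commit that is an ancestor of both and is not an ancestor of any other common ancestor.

f1a9

Ancestors of 15eb: {15eb, 216f, 62ed, e7bf, f1a9}.
Ancestors of 3f82: {3f82, 62ed, 78c6, 841b, e7bf, f1a9}.
Common ancestors: {62ed, e7bf, f1a9}.
Among these, f1a9 is not an ancestor of any other common ancestor — it is the merge base.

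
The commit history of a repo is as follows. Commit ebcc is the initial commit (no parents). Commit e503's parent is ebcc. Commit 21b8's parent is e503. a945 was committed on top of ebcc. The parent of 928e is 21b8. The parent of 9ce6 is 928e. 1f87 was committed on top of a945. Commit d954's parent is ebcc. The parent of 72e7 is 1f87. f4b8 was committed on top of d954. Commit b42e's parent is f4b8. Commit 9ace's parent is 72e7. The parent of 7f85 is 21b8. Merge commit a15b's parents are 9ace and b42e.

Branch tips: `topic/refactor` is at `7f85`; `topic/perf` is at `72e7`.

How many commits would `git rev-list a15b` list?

Walking parent pointers from a15b: reachable set = {1f87, 72e7, 9ace, a15b, a945, b42e, d954, ebcc, f4b8}.
That is 9 commits.

9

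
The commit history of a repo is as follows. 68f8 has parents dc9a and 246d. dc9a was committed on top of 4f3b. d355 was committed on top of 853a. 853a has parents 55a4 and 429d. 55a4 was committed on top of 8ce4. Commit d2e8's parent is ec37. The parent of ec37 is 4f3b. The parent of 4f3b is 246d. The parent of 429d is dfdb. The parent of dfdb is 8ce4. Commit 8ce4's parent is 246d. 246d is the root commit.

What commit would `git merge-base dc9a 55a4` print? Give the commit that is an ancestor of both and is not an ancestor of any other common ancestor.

Ancestors of dc9a: {246d, 4f3b, dc9a}.
Ancestors of 55a4: {246d, 55a4, 8ce4}.
Common ancestors: {246d}.
The only common ancestor is 246d, so it is the merge base.

246d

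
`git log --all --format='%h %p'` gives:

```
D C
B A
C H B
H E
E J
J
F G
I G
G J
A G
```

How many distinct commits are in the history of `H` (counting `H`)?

Walking parent pointers from H: reachable set = {E, H, J}.
That is 3 commits.

3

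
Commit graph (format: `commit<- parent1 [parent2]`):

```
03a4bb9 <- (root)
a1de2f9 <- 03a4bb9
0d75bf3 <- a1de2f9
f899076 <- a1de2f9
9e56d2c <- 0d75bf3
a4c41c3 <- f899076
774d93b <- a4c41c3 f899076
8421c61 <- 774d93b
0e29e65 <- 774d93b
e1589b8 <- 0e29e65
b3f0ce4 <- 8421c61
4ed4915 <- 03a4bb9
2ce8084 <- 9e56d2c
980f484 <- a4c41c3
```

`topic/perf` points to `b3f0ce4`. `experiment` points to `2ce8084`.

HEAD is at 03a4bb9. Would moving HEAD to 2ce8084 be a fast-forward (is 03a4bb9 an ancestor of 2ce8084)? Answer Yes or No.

Yes

A fast-forward from 03a4bb9 to 2ce8084 is possible iff 03a4bb9 is an ancestor of 2ce8084.
Ancestors of 2ce8084: {03a4bb9, 0d75bf3, 2ce8084, 9e56d2c, a1de2f9}.
03a4bb9 is among them, so fast-forward is possible.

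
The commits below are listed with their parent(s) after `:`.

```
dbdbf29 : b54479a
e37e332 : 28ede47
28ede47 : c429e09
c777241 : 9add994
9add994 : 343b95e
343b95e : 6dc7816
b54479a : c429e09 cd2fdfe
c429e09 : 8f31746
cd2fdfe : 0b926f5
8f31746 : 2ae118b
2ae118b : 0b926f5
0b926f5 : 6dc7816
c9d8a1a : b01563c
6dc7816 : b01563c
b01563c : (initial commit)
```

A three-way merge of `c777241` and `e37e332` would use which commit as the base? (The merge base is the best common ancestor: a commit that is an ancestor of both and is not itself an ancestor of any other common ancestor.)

6dc7816

Ancestors of c777241: {343b95e, 6dc7816, 9add994, b01563c, c777241}.
Ancestors of e37e332: {0b926f5, 28ede47, 2ae118b, 6dc7816, 8f31746, b01563c, c429e09, e37e332}.
Common ancestors: {6dc7816, b01563c}.
Among these, 6dc7816 is not an ancestor of any other common ancestor — it is the merge base.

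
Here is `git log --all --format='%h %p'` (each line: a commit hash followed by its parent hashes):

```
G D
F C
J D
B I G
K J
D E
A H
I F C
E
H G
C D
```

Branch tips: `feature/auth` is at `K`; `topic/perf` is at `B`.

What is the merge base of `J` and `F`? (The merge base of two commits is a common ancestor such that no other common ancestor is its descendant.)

Ancestors of J: {D, E, J}.
Ancestors of F: {C, D, E, F}.
Common ancestors: {D, E}.
Among these, D is not an ancestor of any other common ancestor — it is the merge base.

D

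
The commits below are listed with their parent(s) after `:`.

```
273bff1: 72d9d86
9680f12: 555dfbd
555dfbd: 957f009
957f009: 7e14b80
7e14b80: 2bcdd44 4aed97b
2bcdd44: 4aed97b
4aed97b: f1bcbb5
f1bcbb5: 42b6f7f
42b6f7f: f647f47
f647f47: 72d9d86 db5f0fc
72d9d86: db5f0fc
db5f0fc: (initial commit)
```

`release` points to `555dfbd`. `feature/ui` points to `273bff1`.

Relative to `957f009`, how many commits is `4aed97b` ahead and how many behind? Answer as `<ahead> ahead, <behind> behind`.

Reachable from 4aed97b: {42b6f7f, 4aed97b, 72d9d86, db5f0fc, f1bcbb5, f647f47}.
Reachable from 957f009: {2bcdd44, 42b6f7f, 4aed97b, 72d9d86, 7e14b80, 957f009, db5f0fc, f1bcbb5, f647f47}.
Only in 4aed97b's history (ahead): {} — 0.
Only in 957f009's history (behind): {2bcdd44, 7e14b80, 957f009} — 3.

0 ahead, 3 behind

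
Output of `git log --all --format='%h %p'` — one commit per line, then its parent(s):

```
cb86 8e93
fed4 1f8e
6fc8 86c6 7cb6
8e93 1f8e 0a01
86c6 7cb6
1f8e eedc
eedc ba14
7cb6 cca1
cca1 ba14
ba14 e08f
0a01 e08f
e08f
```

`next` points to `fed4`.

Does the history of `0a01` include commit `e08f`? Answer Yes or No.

Yes

Ancestors of 0a01 (commits reachable by following parents): {0a01, e08f}.
e08f is in that set, so it is an ancestor of 0a01.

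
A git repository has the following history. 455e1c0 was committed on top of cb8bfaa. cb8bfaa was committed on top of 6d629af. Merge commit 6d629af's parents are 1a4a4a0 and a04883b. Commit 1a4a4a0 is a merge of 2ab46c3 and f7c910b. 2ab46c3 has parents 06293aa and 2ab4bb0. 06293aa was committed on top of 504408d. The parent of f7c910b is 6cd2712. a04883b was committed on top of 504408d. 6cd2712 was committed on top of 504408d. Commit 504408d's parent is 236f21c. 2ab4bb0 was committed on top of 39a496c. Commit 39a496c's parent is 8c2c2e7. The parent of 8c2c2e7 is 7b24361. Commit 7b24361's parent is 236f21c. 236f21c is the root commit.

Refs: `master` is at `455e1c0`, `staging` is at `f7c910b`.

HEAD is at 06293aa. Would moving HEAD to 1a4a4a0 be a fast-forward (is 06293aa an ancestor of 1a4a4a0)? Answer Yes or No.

A fast-forward from 06293aa to 1a4a4a0 is possible iff 06293aa is an ancestor of 1a4a4a0.
Ancestors of 1a4a4a0: {06293aa, 1a4a4a0, 236f21c, 2ab46c3, 2ab4bb0, 39a496c, 504408d, 6cd2712, 7b24361, 8c2c2e7, f7c910b}.
06293aa is among them, so fast-forward is possible.

Yes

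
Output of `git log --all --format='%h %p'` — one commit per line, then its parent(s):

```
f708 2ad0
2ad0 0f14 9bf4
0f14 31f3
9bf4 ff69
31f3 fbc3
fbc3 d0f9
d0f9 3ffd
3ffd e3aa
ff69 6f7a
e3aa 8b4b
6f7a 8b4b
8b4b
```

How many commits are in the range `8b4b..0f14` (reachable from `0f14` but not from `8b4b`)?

6

Reachable from 0f14: {0f14, 31f3, 3ffd, 8b4b, d0f9, e3aa, fbc3}.
Reachable from 8b4b: {8b4b}.
In 0f14's history but not 8b4b's: {0f14, 31f3, 3ffd, d0f9, e3aa, fbc3} — 6 commits.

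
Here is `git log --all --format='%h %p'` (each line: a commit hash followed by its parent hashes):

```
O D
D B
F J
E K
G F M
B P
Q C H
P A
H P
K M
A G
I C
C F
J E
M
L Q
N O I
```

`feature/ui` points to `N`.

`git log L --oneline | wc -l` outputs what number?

Walking parent pointers from L: reachable set = {A, C, E, F, G, H, J, K, L, M, P, Q}.
That is 12 commits.

12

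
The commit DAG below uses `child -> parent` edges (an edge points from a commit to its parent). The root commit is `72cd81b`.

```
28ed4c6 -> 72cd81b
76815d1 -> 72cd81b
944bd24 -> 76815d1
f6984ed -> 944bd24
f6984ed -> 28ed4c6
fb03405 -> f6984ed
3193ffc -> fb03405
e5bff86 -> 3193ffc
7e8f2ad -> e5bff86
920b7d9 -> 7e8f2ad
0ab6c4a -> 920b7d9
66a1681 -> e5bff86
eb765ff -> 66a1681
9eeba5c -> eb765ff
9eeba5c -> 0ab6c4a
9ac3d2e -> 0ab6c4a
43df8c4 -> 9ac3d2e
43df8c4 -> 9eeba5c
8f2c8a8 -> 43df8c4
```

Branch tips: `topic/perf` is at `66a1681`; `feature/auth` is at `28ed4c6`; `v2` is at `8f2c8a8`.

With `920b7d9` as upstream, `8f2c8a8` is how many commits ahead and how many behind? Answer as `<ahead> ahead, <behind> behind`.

Reachable from 8f2c8a8: {0ab6c4a, 28ed4c6, 3193ffc, 43df8c4, 66a1681, 72cd81b, 76815d1, 7e8f2ad, 8f2c8a8, 920b7d9, 944bd24, 9ac3d2e, 9eeba5c, e5bff86, eb765ff, f6984ed, fb03405}.
Reachable from 920b7d9: {28ed4c6, 3193ffc, 72cd81b, 76815d1, 7e8f2ad, 920b7d9, 944bd24, e5bff86, f6984ed, fb03405}.
Only in 8f2c8a8's history (ahead): {0ab6c4a, 43df8c4, 66a1681, 8f2c8a8, 9ac3d2e, 9eeba5c, eb765ff} — 7.
Only in 920b7d9's history (behind): {} — 0.

7 ahead, 0 behind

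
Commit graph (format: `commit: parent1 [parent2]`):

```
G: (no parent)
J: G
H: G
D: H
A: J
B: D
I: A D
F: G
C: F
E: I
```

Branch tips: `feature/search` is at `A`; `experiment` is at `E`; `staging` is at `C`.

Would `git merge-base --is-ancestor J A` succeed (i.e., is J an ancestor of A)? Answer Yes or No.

Yes

Ancestors of A (commits reachable by following parents): {A, G, J}.
J is in that set, so it is an ancestor of A.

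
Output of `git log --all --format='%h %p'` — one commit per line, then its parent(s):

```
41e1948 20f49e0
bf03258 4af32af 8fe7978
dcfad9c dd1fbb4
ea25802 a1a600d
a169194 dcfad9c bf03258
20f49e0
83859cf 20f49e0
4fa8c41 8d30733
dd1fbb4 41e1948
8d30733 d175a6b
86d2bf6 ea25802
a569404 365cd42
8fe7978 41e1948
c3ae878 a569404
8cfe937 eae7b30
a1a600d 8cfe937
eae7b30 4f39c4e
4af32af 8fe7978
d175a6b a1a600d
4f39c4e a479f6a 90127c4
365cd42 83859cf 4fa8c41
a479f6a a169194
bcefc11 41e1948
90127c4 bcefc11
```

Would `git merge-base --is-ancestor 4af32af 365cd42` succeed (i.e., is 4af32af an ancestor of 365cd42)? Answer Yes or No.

Ancestors of 365cd42 (commits reachable by following parents): {20f49e0, 365cd42, 41e1948, 4af32af, 4f39c4e, 4fa8c41, 83859cf, 8cfe937, 8d30733, 8fe7978, 90127c4, a169194, a1a600d, a479f6a, bcefc11, bf03258, d175a6b, dcfad9c, dd1fbb4, eae7b30}.
4af32af is in that set, so it is an ancestor of 365cd42.

Yes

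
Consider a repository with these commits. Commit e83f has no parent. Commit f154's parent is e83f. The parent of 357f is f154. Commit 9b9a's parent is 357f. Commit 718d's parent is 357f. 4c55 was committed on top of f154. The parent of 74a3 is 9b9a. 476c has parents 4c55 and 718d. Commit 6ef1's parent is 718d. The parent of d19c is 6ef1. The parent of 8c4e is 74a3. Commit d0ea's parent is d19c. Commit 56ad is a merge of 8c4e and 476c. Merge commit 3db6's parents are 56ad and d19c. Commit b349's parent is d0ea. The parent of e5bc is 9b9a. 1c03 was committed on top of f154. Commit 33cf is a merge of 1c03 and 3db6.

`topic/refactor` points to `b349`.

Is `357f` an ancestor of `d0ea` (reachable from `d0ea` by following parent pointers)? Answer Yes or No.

Ancestors of d0ea (commits reachable by following parents): {357f, 6ef1, 718d, d0ea, d19c, e83f, f154}.
357f is in that set, so it is an ancestor of d0ea.

Yes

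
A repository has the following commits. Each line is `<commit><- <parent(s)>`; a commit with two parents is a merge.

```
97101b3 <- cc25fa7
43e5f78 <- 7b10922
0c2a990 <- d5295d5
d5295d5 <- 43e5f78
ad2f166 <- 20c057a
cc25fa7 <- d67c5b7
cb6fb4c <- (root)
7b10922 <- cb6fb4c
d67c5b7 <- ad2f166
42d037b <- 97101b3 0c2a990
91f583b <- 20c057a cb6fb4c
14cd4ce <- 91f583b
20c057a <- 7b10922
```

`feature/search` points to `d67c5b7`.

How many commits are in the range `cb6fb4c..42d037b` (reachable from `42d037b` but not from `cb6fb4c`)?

10

Reachable from 42d037b: {0c2a990, 20c057a, 42d037b, 43e5f78, 7b10922, 97101b3, ad2f166, cb6fb4c, cc25fa7, d5295d5, d67c5b7}.
Reachable from cb6fb4c: {cb6fb4c}.
In 42d037b's history but not cb6fb4c's: {0c2a990, 20c057a, 42d037b, 43e5f78, 7b10922, 97101b3, ad2f166, cc25fa7, d5295d5, d67c5b7} — 10 commits.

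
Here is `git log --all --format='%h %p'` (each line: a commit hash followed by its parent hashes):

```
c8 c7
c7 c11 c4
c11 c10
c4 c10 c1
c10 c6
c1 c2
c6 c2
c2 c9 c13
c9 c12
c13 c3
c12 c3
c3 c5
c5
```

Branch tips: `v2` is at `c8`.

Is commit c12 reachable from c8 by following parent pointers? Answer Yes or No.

Ancestors of c8 (commits reachable by following parents): {c1, c10, c11, c12, c13, c2, c3, c4, c5, c6, c7, c8, c9}.
c12 is in that set, so it is an ancestor of c8.

Yes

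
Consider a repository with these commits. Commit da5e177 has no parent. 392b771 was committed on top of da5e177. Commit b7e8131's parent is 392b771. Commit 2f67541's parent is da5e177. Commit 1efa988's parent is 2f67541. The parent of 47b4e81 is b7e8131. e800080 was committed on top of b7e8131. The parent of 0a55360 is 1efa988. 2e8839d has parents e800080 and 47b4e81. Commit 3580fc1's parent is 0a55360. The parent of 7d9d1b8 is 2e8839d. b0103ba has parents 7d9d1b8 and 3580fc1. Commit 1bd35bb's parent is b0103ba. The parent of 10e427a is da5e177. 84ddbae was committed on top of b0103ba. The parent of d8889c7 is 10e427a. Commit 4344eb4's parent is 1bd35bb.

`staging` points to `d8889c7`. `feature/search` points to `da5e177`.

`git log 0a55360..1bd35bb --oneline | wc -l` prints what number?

Reachable from 1bd35bb: {0a55360, 1bd35bb, 1efa988, 2e8839d, 2f67541, 3580fc1, 392b771, 47b4e81, 7d9d1b8, b0103ba, b7e8131, da5e177, e800080}.
Reachable from 0a55360: {0a55360, 1efa988, 2f67541, da5e177}.
In 1bd35bb's history but not 0a55360's: {1bd35bb, 2e8839d, 3580fc1, 392b771, 47b4e81, 7d9d1b8, b0103ba, b7e8131, e800080} — 9 commits.

9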